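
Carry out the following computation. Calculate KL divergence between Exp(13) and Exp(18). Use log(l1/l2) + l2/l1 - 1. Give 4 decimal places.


KL divergence for exponential family:
KL = log(l1/l2) + l2/l1 - 1.
log(13/18) = -0.325422.
18/13 = 1.384615.
KL = -0.325422 + 1.384615 - 1 = 0.0592

0.0592


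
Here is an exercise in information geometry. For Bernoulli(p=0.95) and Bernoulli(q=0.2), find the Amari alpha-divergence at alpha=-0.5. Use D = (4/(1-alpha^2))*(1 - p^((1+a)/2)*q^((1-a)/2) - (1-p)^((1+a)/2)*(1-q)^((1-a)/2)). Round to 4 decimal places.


Amari alpha-divergence:
D = (4/(1-alpha^2))*(1 - p^((1+a)/2)*q^((1-a)/2) - (1-p)^((1+a)/2)*(1-q)^((1-a)/2)).
alpha = -0.5, p = 0.95, q = 0.2.
e1 = (1+alpha)/2 = 0.25, e2 = (1-alpha)/2 = 0.75.
t1 = p^e1 * q^e2 = 0.95^0.25 * 0.2^0.75 = 0.295259.
t2 = (1-p)^e1 * (1-q)^e2 = 0.05^0.25 * 0.8^0.75 = 0.4.
4/(1-alpha^2) = 5.333333.
D = 5.333333*(1 - 0.295259 - 0.4) = 1.6253

1.6253


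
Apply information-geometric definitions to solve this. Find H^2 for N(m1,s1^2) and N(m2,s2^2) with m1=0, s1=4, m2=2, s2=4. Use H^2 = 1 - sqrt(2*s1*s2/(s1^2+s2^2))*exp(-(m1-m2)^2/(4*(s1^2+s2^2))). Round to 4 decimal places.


Squared Hellinger distance for Gaussians:
H^2 = 1 - sqrt(2*s1*s2/(s1^2+s2^2)) * exp(-(m1-m2)^2/(4*(s1^2+s2^2))).
s1^2 = 16, s2^2 = 16, s1^2+s2^2 = 32.
sqrt(2*4*4/(32)) = 1.0.
(m1-m2)^2 = (-2)^2 = 4.
exp(-4/(4*32)) = exp(-0.03125) = 0.969233.
H^2 = 1 - 1.0*0.969233 = 0.0308

0.0308


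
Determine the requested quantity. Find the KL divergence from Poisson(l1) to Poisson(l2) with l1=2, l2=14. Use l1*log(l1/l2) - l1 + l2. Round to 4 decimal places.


KL divergence for Poisson:
KL = l1*log(l1/l2) - l1 + l2.
l1 = 2, l2 = 14.
log(2/14) = -1.94591.
l1*log(l1/l2) = 2 * -1.94591 = -3.89182.
KL = -3.89182 - 2 + 14 = 8.1082

8.1082


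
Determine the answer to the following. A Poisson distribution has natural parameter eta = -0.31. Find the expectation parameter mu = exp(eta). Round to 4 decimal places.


Expectation parameter for Poisson exponential family:
mu = exp(eta).
eta = -0.31.
mu = exp(-0.31) = 0.7334

0.7334


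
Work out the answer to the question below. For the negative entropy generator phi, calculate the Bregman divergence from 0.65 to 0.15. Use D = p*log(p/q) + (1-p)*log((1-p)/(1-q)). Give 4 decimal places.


Bregman divergence with negative entropy generator:
D = p*log(p/q) + (1-p)*log((1-p)/(1-q)).
p = 0.65, q = 0.15.
p*log(p/q) = 0.65*log(0.65/0.15) = 0.953119.
(1-p)*log((1-p)/(1-q)) = 0.35*log(0.35/0.85) = -0.310556.
D = 0.953119 + -0.310556 = 0.6426

0.6426


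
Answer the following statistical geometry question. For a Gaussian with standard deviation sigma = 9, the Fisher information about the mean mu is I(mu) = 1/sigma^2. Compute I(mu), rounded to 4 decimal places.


The Fisher information for the mean of a normal distribution is I(mu) = 1/sigma^2.
sigma = 9, so sigma^2 = 81.
I(mu) = 1/81 = 0.0123

0.0123


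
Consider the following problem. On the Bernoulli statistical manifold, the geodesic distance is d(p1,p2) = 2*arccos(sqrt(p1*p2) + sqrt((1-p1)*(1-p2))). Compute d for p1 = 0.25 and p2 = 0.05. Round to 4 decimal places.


Geodesic distance on Bernoulli manifold:
d(p1,p2) = 2*arccos(sqrt(p1*p2) + sqrt((1-p1)*(1-p2))).
sqrt(p1*p2) = sqrt(0.25*0.05) = 0.111803.
sqrt((1-p1)*(1-p2)) = sqrt(0.75*0.95) = 0.844097.
arg = 0.111803 + 0.844097 = 0.955901.
d = 2*arccos(0.955901) = 0.5962

0.5962


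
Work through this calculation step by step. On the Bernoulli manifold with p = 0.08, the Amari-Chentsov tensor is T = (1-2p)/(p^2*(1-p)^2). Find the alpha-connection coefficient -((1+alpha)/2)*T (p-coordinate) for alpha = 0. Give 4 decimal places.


Skewness (Amari-Chentsov) tensor: T = (1-2p)/(p^2*(1-p)^2).
p = 0.08, 1-2p = 0.84, p^2 = 0.0064, (1-p)^2 = 0.8464.
T = 0.84/(0.0064 * 0.8464) = 155.068526.
In the p-coordinate, Gamma^(alpha) = Gamma^(0) - (alpha/2)*T with Gamma^(0) = (1/2)*g'(p) = -T/2,
so Gamma^(alpha) = -((1+alpha)/2)*T.
alpha = 0, -(1+alpha)/2 = -0.5.
Gamma = -0.5 * 155.068526 = -77.5343

-77.5343


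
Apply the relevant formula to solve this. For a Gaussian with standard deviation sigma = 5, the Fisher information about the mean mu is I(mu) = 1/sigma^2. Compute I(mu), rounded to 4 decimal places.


The Fisher information for the mean of a normal distribution is I(mu) = 1/sigma^2.
sigma = 5, so sigma^2 = 25.
I(mu) = 1/25 = 0.0400

0.0400


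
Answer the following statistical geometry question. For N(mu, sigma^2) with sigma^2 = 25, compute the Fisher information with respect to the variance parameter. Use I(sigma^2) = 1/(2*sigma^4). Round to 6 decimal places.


Fisher information for variance: I(sigma^2) = 1/(2*sigma^4).
sigma^2 = 25, so sigma^4 = 625.
I = 1/(2*625) = 1/1250 = 0.000800

0.000800


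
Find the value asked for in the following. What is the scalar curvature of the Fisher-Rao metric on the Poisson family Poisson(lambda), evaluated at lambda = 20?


This family has a single free parameter, so its statistical manifold
is 1-dimensional. The Riemann curvature tensor of any 1-dimensional
Riemannian manifold vanishes identically, so R = 0.

0


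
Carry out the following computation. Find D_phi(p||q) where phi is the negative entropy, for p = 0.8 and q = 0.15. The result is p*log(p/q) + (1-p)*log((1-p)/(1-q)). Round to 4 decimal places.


Bregman divergence with negative entropy generator:
D = p*log(p/q) + (1-p)*log((1-p)/(1-q)).
p = 0.8, q = 0.15.
p*log(p/q) = 0.8*log(0.8/0.15) = 1.339181.
(1-p)*log((1-p)/(1-q)) = 0.2*log(0.2/0.85) = -0.289384.
D = 1.339181 + -0.289384 = 1.0498

1.0498


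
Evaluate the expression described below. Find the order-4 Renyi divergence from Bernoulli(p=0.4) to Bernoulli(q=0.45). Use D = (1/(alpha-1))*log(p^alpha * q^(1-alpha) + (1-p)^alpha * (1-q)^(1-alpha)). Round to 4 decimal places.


Renyi divergence of order alpha between Bernoulli distributions:
D = (1/(alpha-1))*log(p^alpha * q^(1-alpha) + (1-p)^alpha * (1-q)^(1-alpha)).
alpha = 4, p = 0.4, q = 0.45.
p^alpha * q^(1-alpha) = 0.4^4 * 0.45^-3 = 0.280933.
(1-p)^alpha * (1-q)^(1-alpha) = 0.6^4 * 0.55^-3 = 0.778963.
sum = 0.280933 + 0.778963 = 1.059896.
D = (1/3)*log(1.059896) = 0.0194

0.0194


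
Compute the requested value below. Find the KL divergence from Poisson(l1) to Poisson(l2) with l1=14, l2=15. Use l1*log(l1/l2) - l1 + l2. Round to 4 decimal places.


KL divergence for Poisson:
KL = l1*log(l1/l2) - l1 + l2.
l1 = 14, l2 = 15.
log(14/15) = -0.068993.
l1*log(l1/l2) = 14 * -0.068993 = -0.9659.
KL = -0.9659 - 14 + 15 = 0.0341

0.0341


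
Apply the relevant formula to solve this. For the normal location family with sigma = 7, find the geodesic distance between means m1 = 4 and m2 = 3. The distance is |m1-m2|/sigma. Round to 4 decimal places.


On the fixed-variance normal subfamily, geodesic distance = |m1-m2|/sigma.
|4 - 3| = 1.
sigma = 7.
d = 1/7 = 0.1429

0.1429


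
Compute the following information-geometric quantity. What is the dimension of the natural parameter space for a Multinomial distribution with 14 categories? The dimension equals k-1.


Exponential family dimension calculation:
For Multinomial with k=14 categories, dim = k-1 = 13.

13


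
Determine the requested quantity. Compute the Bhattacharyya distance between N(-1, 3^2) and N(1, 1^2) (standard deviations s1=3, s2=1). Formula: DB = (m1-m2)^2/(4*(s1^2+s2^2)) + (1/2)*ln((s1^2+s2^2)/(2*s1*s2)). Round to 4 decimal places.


Bhattacharyya distance between two Gaussians:
DB = (m1-m2)^2/(4*(s1^2+s2^2)) + (1/2)*ln((s1^2+s2^2)/(2*s1*s2)).
(m1-m2)^2 = (-2)^2 = 4.
s1^2+s2^2 = 9 + 1 = 10.
term1 = 4/40 = 0.1.
term2 = 0.5*ln(10/6.0) = 0.255413.
DB = 0.1 + 0.255413 = 0.3554

0.3554


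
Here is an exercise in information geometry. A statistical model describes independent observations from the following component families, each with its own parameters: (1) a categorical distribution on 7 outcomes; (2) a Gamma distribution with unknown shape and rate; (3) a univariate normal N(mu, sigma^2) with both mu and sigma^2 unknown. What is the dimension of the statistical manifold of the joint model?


The dimension of a statistical manifold equals the number of free
(independent) real parameters of the model. For a product of independent
blocks the parameter counts add.
- categorical on 7 outcomes (probabilities sum to 1): 7-1 = 6.
- Gamma (shape, rate): 2.
- normal (mu, sigma^2): 2.
Total = 6 + 2 + 2 = 10.
Dimension = 10

10


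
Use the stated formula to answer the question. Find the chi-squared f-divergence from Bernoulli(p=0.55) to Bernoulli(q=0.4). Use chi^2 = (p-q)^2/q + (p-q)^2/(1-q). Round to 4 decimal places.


Chi-squared divergence between Bernoulli distributions:
chi^2 = (p-q)^2/q + (p-q)^2/(1-q).
p = 0.55, q = 0.4, p-q = 0.15.
(p-q)^2 = 0.0225.
term1 = 0.0225/0.4 = 0.05625.
term2 = 0.0225/0.6 = 0.0375.
chi^2 = 0.05625 + 0.0375 = 0.0938

0.0938


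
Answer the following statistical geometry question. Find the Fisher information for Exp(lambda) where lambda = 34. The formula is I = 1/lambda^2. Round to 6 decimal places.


Fisher information for exponential: I(lambda) = 1/lambda^2.
lambda = 34, lambda^2 = 1156.
I = 1/1156 = 0.000865

0.000865


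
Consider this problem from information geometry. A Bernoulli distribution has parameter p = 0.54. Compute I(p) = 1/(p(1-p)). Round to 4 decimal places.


For Bernoulli(p), Fisher information is I(p) = 1/(p*(1-p)).
p = 0.54, 1-p = 0.46.
p*(1-p) = 0.2484.
I(p) = 1/0.2484 = 4.0258

4.0258


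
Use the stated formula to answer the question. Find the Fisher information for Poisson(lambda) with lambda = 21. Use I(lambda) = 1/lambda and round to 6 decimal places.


Fisher information for Poisson: I(lambda) = 1/lambda.
lambda = 21.
I(lambda) = 1/21 = 0.047619

0.047619


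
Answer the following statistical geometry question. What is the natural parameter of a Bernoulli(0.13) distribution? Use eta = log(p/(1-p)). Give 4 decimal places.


Natural parameter for Bernoulli: eta = log(p/(1-p)).
p = 0.13, 1-p = 0.87.
p/(1-p) = 0.149425.
eta = log(0.149425) = -1.9010

-1.9010


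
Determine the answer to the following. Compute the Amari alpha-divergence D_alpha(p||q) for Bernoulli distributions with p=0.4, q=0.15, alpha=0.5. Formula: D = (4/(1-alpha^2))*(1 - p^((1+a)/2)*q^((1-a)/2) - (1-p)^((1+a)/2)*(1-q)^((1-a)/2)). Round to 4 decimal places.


Amari alpha-divergence:
D = (4/(1-alpha^2))*(1 - p^((1+a)/2)*q^((1-a)/2) - (1-p)^((1+a)/2)*(1-q)^((1-a)/2)).
alpha = 0.5, p = 0.4, q = 0.15.
e1 = (1+alpha)/2 = 0.75, e2 = (1-alpha)/2 = 0.25.
t1 = p^e1 * q^e2 = 0.4^0.75 * 0.15^0.25 = 0.313017.
t2 = (1-p)^e1 * (1-q)^e2 = 0.6^0.75 * 0.85^0.25 = 0.654588.
4/(1-alpha^2) = 5.333333.
D = 5.333333*(1 - 0.313017 - 0.654588) = 0.1728

0.1728


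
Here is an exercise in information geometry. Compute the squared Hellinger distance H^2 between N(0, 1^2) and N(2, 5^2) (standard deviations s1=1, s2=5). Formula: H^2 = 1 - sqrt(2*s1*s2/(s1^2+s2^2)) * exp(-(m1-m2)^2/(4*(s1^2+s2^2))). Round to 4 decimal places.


Squared Hellinger distance for Gaussians:
H^2 = 1 - sqrt(2*s1*s2/(s1^2+s2^2)) * exp(-(m1-m2)^2/(4*(s1^2+s2^2))).
s1^2 = 1, s2^2 = 25, s1^2+s2^2 = 26.
sqrt(2*1*5/(26)) = 0.620174.
(m1-m2)^2 = (-2)^2 = 4.
exp(-4/(4*26)) = exp(-0.038462) = 0.962269.
H^2 = 1 - 0.620174*0.962269 = 0.4032

0.4032


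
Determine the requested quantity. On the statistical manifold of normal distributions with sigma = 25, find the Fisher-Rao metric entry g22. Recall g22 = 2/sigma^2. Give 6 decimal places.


For the 2-parameter normal family, the Fisher metric has:
  g11 = 1/sigma^2, g22 = 2/sigma^2.
sigma = 25, sigma^2 = 625.
g22 = 0.003200

0.003200


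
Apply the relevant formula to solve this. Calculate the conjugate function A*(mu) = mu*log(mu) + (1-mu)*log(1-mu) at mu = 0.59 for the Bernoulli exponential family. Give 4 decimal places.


Legendre transform for Bernoulli:
A*(mu) = mu*log(mu) + (1-mu)*log(1-mu).
mu = 0.59, 1-mu = 0.41.
mu*log(mu) = 0.59*log(0.59) = -0.311303.
(1-mu)*log(1-mu) = 0.41*log(0.41) = -0.365555.
A* = -0.311303 + -0.365555 = -0.6769

-0.6769


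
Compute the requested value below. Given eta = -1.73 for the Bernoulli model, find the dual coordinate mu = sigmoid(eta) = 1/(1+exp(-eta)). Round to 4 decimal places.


Dual coordinate (expectation parameter) for Bernoulli:
mu = 1/(1+exp(-eta)).
eta = -1.73.
exp(-eta) = exp(1.73) = 5.640654.
mu = 1/(1+5.640654) = 0.1506

0.1506


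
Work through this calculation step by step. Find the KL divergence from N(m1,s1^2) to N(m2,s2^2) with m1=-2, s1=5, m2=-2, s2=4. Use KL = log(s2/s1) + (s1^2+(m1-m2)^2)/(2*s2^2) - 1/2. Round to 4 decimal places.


KL divergence between normal distributions:
KL = log(s2/s1) + (s1^2 + (m1-m2)^2)/(2*s2^2) - 1/2.
log(4/5) = -0.223144.
(5^2 + (-2--2)^2)/(2*4^2) = (25 + 0)/32 = 0.78125.
KL = -0.223144 + 0.78125 - 0.5 = 0.0581

0.0581


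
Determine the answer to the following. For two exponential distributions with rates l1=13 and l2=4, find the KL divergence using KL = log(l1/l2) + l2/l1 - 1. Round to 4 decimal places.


KL divergence for exponential family:
KL = log(l1/l2) + l2/l1 - 1.
log(13/4) = 1.178655.
4/13 = 0.307692.
KL = 1.178655 + 0.307692 - 1 = 0.4863

0.4863


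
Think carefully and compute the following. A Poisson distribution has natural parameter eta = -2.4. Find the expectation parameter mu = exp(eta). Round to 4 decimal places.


Expectation parameter for Poisson exponential family:
mu = exp(eta).
eta = -2.4.
mu = exp(-2.4) = 0.0907

0.0907


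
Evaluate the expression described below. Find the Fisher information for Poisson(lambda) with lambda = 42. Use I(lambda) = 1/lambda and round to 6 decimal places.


Fisher information for Poisson: I(lambda) = 1/lambda.
lambda = 42.
I(lambda) = 1/42 = 0.023810

0.023810


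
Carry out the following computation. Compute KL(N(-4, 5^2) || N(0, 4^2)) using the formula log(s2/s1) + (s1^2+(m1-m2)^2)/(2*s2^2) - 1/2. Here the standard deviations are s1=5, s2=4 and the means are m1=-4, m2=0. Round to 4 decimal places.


KL divergence between normal distributions:
KL = log(s2/s1) + (s1^2 + (m1-m2)^2)/(2*s2^2) - 1/2.
log(4/5) = -0.223144.
(5^2 + (-4-0)^2)/(2*4^2) = (25 + 16)/32 = 1.28125.
KL = -0.223144 + 1.28125 - 0.5 = 0.5581

0.5581


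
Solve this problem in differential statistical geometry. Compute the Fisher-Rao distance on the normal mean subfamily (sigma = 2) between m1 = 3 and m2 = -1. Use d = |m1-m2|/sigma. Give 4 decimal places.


On the fixed-variance normal subfamily, geodesic distance = |m1-m2|/sigma.
|3 - -1| = 4.
sigma = 2.
d = 4/2 = 2.0000

2.0000


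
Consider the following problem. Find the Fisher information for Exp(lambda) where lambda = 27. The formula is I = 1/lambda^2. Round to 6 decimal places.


Fisher information for exponential: I(lambda) = 1/lambda^2.
lambda = 27, lambda^2 = 729.
I = 1/729 = 0.001372

0.001372


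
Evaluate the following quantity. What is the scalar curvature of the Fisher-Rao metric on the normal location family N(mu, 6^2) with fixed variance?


This family has a single free parameter, so its statistical manifold
is 1-dimensional. The Riemann curvature tensor of any 1-dimensional
Riemannian manifold vanishes identically, so R = 0.

0


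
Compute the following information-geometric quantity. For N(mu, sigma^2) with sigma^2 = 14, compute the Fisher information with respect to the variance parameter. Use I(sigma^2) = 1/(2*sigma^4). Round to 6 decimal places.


Fisher information for variance: I(sigma^2) = 1/(2*sigma^4).
sigma^2 = 14, so sigma^4 = 196.
I = 1/(2*196) = 1/392 = 0.002551

0.002551


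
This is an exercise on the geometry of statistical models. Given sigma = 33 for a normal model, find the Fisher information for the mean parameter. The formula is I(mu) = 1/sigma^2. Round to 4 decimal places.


The Fisher information for the mean of a normal distribution is I(mu) = 1/sigma^2.
sigma = 33, so sigma^2 = 1089.
I(mu) = 1/1089 = 0.0009

0.0009


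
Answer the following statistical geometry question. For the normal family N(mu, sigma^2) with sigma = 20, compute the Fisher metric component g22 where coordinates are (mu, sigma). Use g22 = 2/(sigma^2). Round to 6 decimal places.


For the 2-parameter normal family, the Fisher metric has:
  g11 = 1/sigma^2, g22 = 2/sigma^2.
sigma = 20, sigma^2 = 400.
g22 = 0.005000

0.005000


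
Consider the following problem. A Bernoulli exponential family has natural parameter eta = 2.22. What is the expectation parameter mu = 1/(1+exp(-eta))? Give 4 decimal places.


Dual coordinate (expectation parameter) for Bernoulli:
mu = 1/(1+exp(-eta)).
eta = 2.22.
exp(-eta) = exp(-2.22) = 0.108609.
mu = 1/(1+0.108609) = 0.9020

0.9020


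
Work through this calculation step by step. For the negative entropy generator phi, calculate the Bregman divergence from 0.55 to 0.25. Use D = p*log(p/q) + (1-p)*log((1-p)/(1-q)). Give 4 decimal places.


Bregman divergence with negative entropy generator:
D = p*log(p/q) + (1-p)*log((1-p)/(1-q)).
p = 0.55, q = 0.25.
p*log(p/q) = 0.55*log(0.55/0.25) = 0.433652.
(1-p)*log((1-p)/(1-q)) = 0.45*log(0.45/0.75) = -0.229872.
D = 0.433652 + -0.229872 = 0.2038

0.2038


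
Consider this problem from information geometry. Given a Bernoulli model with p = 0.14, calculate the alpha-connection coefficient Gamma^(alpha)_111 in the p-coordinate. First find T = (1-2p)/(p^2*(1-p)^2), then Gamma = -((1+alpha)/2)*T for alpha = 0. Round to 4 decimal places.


Skewness (Amari-Chentsov) tensor: T = (1-2p)/(p^2*(1-p)^2).
p = 0.14, 1-2p = 0.72, p^2 = 0.0196, (1-p)^2 = 0.7396.
T = 0.72/(0.0196 * 0.7396) = 49.668326.
In the p-coordinate, Gamma^(alpha) = Gamma^(0) - (alpha/2)*T with Gamma^(0) = (1/2)*g'(p) = -T/2,
so Gamma^(alpha) = -((1+alpha)/2)*T.
alpha = 0, -(1+alpha)/2 = -0.5.
Gamma = -0.5 * 49.668326 = -24.8342

-24.8342


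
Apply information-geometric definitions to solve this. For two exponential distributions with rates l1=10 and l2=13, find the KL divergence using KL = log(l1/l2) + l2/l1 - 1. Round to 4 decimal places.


KL divergence for exponential family:
KL = log(l1/l2) + l2/l1 - 1.
log(10/13) = -0.262364.
13/10 = 1.3.
KL = -0.262364 + 1.3 - 1 = 0.0376

0.0376


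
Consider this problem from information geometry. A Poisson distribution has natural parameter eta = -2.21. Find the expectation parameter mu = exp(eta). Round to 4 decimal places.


Expectation parameter for Poisson exponential family:
mu = exp(eta).
eta = -2.21.
mu = exp(-2.21) = 0.1097

0.1097


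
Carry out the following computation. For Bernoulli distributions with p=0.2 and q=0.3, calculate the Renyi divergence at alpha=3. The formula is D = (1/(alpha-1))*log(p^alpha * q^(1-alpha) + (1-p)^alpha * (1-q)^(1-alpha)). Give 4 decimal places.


Renyi divergence of order alpha between Bernoulli distributions:
D = (1/(alpha-1))*log(p^alpha * q^(1-alpha) + (1-p)^alpha * (1-q)^(1-alpha)).
alpha = 3, p = 0.2, q = 0.3.
p^alpha * q^(1-alpha) = 0.2^3 * 0.3^-2 = 0.088889.
(1-p)^alpha * (1-q)^(1-alpha) = 0.8^3 * 0.7^-2 = 1.044898.
sum = 0.088889 + 1.044898 = 1.133787.
D = (1/2)*log(1.133787) = 0.0628

0.0628


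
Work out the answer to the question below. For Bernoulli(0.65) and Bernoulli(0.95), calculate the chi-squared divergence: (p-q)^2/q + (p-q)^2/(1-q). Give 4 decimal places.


Chi-squared divergence between Bernoulli distributions:
chi^2 = (p-q)^2/q + (p-q)^2/(1-q).
p = 0.65, q = 0.95, p-q = -0.3.
(p-q)^2 = 0.09.
term1 = 0.09/0.95 = 0.094737.
term2 = 0.09/0.05 = 1.8.
chi^2 = 0.094737 + 1.8 = 1.8947

1.8947


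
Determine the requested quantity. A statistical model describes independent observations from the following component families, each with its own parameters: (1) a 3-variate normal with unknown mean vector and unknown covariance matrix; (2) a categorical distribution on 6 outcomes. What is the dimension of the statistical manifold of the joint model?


The dimension of a statistical manifold equals the number of free
(independent) real parameters of the model. For a product of independent
blocks the parameter counts add.
- 3-variate normal: 3 (mean) + 3*4/2 = 6 (symmetric covariance) = 9.
- categorical on 6 outcomes (probabilities sum to 1): 6-1 = 5.
Total = 9 + 5 = 14.
Dimension = 14

14


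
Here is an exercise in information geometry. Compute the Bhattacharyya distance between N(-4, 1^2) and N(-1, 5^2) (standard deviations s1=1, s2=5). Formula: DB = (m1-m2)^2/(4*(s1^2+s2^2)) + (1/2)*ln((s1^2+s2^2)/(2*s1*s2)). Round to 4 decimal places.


Bhattacharyya distance between two Gaussians:
DB = (m1-m2)^2/(4*(s1^2+s2^2)) + (1/2)*ln((s1^2+s2^2)/(2*s1*s2)).
(m1-m2)^2 = (-3)^2 = 9.
s1^2+s2^2 = 1 + 25 = 26.
term1 = 9/104 = 0.086538.
term2 = 0.5*ln(26/10.0) = 0.477756.
DB = 0.086538 + 0.477756 = 0.5643

0.5643


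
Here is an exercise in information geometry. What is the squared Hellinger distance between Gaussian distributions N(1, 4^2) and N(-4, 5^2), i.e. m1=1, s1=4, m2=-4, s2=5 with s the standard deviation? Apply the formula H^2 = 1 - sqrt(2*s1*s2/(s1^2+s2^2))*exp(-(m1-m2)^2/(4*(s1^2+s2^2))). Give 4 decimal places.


Squared Hellinger distance for Gaussians:
H^2 = 1 - sqrt(2*s1*s2/(s1^2+s2^2)) * exp(-(m1-m2)^2/(4*(s1^2+s2^2))).
s1^2 = 16, s2^2 = 25, s1^2+s2^2 = 41.
sqrt(2*4*5/(41)) = 0.98773.
(m1-m2)^2 = (5)^2 = 25.
exp(-25/(4*41)) = exp(-0.152439) = 0.858611.
H^2 = 1 - 0.98773*0.858611 = 0.1519

0.1519


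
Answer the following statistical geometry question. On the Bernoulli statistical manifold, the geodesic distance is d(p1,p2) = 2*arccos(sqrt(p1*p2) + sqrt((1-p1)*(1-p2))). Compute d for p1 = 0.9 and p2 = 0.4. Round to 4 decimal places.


Geodesic distance on Bernoulli manifold:
d(p1,p2) = 2*arccos(sqrt(p1*p2) + sqrt((1-p1)*(1-p2))).
sqrt(p1*p2) = sqrt(0.9*0.4) = 0.6.
sqrt((1-p1)*(1-p2)) = sqrt(0.1*0.6) = 0.244949.
arg = 0.6 + 0.244949 = 0.844949.
d = 2*arccos(0.844949) = 1.1287

1.1287


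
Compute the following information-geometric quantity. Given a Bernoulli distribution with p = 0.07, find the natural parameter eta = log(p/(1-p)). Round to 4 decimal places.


Natural parameter for Bernoulli: eta = log(p/(1-p)).
p = 0.07, 1-p = 0.93.
p/(1-p) = 0.075269.
eta = log(0.075269) = -2.5867

-2.5867


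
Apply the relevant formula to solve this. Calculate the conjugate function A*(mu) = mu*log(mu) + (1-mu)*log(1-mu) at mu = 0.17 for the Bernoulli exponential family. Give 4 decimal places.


Legendre transform for Bernoulli:
A*(mu) = mu*log(mu) + (1-mu)*log(1-mu).
mu = 0.17, 1-mu = 0.83.
mu*log(mu) = 0.17*log(0.17) = -0.301233.
(1-mu)*log(1-mu) = 0.83*log(0.83) = -0.154654.
A* = -0.301233 + -0.154654 = -0.4559

-0.4559


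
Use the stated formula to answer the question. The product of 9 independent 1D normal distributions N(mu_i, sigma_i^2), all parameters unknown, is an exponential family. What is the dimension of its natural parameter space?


Exponential family dimension calculation:
Each univariate normal has two natural parameters (mu/sigma^2 and -1/(2 sigma^2)).
With 9 independent components, dim = 2 * 9 = 18.

18


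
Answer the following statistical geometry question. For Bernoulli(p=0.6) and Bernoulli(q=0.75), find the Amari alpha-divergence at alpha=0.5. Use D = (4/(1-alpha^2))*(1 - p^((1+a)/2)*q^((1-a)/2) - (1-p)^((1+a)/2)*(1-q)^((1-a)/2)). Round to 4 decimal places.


Amari alpha-divergence:
D = (4/(1-alpha^2))*(1 - p^((1+a)/2)*q^((1-a)/2) - (1-p)^((1+a)/2)*(1-q)^((1-a)/2)).
alpha = 0.5, p = 0.6, q = 0.75.
e1 = (1+alpha)/2 = 0.75, e2 = (1-alpha)/2 = 0.25.
t1 = p^e1 * q^e2 = 0.6^0.75 * 0.75^0.25 = 0.634423.
t2 = (1-p)^e1 * (1-q)^e2 = 0.4^0.75 * 0.25^0.25 = 0.355656.
4/(1-alpha^2) = 5.333333.
D = 5.333333*(1 - 0.634423 - 0.355656) = 0.0529

0.0529


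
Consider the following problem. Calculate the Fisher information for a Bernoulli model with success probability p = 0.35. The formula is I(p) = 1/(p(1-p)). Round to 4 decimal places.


For Bernoulli(p), Fisher information is I(p) = 1/(p*(1-p)).
p = 0.35, 1-p = 0.65.
p*(1-p) = 0.2275.
I(p) = 1/0.2275 = 4.3956

4.3956


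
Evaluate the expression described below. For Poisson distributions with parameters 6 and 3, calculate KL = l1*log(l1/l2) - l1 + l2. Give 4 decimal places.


KL divergence for Poisson:
KL = l1*log(l1/l2) - l1 + l2.
l1 = 6, l2 = 3.
log(6/3) = 0.693147.
l1*log(l1/l2) = 6 * 0.693147 = 4.158883.
KL = 4.158883 - 6 + 3 = 1.1589

1.1589


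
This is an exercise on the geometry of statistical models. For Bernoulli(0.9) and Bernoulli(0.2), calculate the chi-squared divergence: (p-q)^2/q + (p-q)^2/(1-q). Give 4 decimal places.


Chi-squared divergence between Bernoulli distributions:
chi^2 = (p-q)^2/q + (p-q)^2/(1-q).
p = 0.9, q = 0.2, p-q = 0.7.
(p-q)^2 = 0.49.
term1 = 0.49/0.2 = 2.45.
term2 = 0.49/0.8 = 0.6125.
chi^2 = 2.45 + 0.6125 = 3.0625

3.0625


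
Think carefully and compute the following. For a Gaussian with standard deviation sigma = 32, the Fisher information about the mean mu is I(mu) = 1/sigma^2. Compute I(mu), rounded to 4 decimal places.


The Fisher information for the mean of a normal distribution is I(mu) = 1/sigma^2.
sigma = 32, so sigma^2 = 1024.
I(mu) = 1/1024 = 0.0010

0.0010


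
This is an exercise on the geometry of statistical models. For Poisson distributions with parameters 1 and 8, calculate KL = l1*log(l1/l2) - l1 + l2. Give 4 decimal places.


KL divergence for Poisson:
KL = l1*log(l1/l2) - l1 + l2.
l1 = 1, l2 = 8.
log(1/8) = -2.079442.
l1*log(l1/l2) = 1 * -2.079442 = -2.079442.
KL = -2.079442 - 1 + 8 = 4.9206

4.9206


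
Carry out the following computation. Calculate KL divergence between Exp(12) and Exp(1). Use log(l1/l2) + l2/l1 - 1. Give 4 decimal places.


KL divergence for exponential family:
KL = log(l1/l2) + l2/l1 - 1.
log(12/1) = 2.484907.
1/12 = 0.083333.
KL = 2.484907 + 0.083333 - 1 = 1.5682

1.5682


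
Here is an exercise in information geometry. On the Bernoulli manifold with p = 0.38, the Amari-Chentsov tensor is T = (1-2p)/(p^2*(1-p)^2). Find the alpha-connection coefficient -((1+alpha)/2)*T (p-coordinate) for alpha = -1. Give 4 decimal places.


Skewness (Amari-Chentsov) tensor: T = (1-2p)/(p^2*(1-p)^2).
p = 0.38, 1-2p = 0.24, p^2 = 0.1444, (1-p)^2 = 0.3844.
T = 0.24/(0.1444 * 0.3844) = 4.323751.
In the p-coordinate, Gamma^(alpha) = Gamma^(0) - (alpha/2)*T with Gamma^(0) = (1/2)*g'(p) = -T/2,
so Gamma^(alpha) = -((1+alpha)/2)*T.
alpha = -1, -(1+alpha)/2 = 0.0.
Gamma = 0.0 * 4.323751 = 0.0000

0.0000


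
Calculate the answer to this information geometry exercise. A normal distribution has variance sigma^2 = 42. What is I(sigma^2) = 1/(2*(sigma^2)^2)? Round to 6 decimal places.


Fisher information for variance: I(sigma^2) = 1/(2*sigma^4).
sigma^2 = 42, so sigma^4 = 1764.
I = 1/(2*1764) = 1/3528 = 0.000283

0.000283


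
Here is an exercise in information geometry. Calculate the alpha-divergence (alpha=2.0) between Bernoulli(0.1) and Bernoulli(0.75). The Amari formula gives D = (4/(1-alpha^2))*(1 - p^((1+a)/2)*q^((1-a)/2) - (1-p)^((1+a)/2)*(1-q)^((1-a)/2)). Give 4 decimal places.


Amari alpha-divergence:
D = (4/(1-alpha^2))*(1 - p^((1+a)/2)*q^((1-a)/2) - (1-p)^((1+a)/2)*(1-q)^((1-a)/2)).
alpha = 2.0, p = 0.1, q = 0.75.
e1 = (1+alpha)/2 = 1.5, e2 = (1-alpha)/2 = -0.5.
t1 = p^e1 * q^e2 = 0.1^1.5 * 0.75^-0.5 = 0.036515.
t2 = (1-p)^e1 * (1-q)^e2 = 0.9^1.5 * 0.25^-0.5 = 1.70763.
4/(1-alpha^2) = -1.333333.
D = -1.333333*(1 - 0.036515 - 1.70763) = 0.9922

0.9922


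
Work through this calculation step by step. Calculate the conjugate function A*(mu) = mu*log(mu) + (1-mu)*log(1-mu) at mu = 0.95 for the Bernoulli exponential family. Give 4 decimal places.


Legendre transform for Bernoulli:
A*(mu) = mu*log(mu) + (1-mu)*log(1-mu).
mu = 0.95, 1-mu = 0.05.
mu*log(mu) = 0.95*log(0.95) = -0.048729.
(1-mu)*log(1-mu) = 0.05*log(0.05) = -0.149787.
A* = -0.048729 + -0.149787 = -0.1985

-0.1985


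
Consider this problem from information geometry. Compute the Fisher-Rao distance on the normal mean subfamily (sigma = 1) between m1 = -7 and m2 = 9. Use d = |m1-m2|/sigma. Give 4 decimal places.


On the fixed-variance normal subfamily, geodesic distance = |m1-m2|/sigma.
|-7 - 9| = 16.
sigma = 1.
d = 16/1 = 16.0000

16.0000


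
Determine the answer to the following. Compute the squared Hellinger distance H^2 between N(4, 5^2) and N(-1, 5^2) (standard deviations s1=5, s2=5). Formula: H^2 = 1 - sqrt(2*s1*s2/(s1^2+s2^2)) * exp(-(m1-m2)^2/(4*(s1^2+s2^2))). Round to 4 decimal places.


Squared Hellinger distance for Gaussians:
H^2 = 1 - sqrt(2*s1*s2/(s1^2+s2^2)) * exp(-(m1-m2)^2/(4*(s1^2+s2^2))).
s1^2 = 25, s2^2 = 25, s1^2+s2^2 = 50.
sqrt(2*5*5/(50)) = 1.0.
(m1-m2)^2 = (5)^2 = 25.
exp(-25/(4*50)) = exp(-0.125) = 0.882497.
H^2 = 1 - 1.0*0.882497 = 0.1175

0.1175


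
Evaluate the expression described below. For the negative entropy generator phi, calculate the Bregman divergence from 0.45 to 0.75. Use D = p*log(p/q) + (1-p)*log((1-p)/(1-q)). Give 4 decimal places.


Bregman divergence with negative entropy generator:
D = p*log(p/q) + (1-p)*log((1-p)/(1-q)).
p = 0.45, q = 0.75.
p*log(p/q) = 0.45*log(0.45/0.75) = -0.229872.
(1-p)*log((1-p)/(1-q)) = 0.55*log(0.55/0.25) = 0.433652.
D = -0.229872 + 0.433652 = 0.2038

0.2038


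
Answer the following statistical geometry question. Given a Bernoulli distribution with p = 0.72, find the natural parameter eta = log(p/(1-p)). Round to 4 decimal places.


Natural parameter for Bernoulli: eta = log(p/(1-p)).
p = 0.72, 1-p = 0.28.
p/(1-p) = 2.571429.
eta = log(2.571429) = 0.9445

0.9445


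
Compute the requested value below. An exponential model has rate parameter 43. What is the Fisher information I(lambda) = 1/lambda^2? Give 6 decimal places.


Fisher information for exponential: I(lambda) = 1/lambda^2.
lambda = 43, lambda^2 = 1849.
I = 1/1849 = 0.000541

0.000541


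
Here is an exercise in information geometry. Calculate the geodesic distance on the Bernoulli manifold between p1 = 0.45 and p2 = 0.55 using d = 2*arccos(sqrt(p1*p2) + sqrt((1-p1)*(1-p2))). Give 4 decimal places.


Geodesic distance on Bernoulli manifold:
d(p1,p2) = 2*arccos(sqrt(p1*p2) + sqrt((1-p1)*(1-p2))).
sqrt(p1*p2) = sqrt(0.45*0.55) = 0.497494.
sqrt((1-p1)*(1-p2)) = sqrt(0.55*0.45) = 0.497494.
arg = 0.497494 + 0.497494 = 0.994987.
d = 2*arccos(0.994987) = 0.2003

0.2003


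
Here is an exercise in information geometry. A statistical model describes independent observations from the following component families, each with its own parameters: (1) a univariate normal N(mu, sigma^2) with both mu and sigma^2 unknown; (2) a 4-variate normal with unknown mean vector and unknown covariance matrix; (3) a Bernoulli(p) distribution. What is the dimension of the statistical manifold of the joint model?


The dimension of a statistical manifold equals the number of free
(independent) real parameters of the model. For a product of independent
blocks the parameter counts add.
- normal (mu, sigma^2): 2.
- 4-variate normal: 4 (mean) + 4*5/2 = 10 (symmetric covariance) = 14.
- Bernoulli (p): 1.
Total = 2 + 14 + 1 = 17.
Dimension = 17

17


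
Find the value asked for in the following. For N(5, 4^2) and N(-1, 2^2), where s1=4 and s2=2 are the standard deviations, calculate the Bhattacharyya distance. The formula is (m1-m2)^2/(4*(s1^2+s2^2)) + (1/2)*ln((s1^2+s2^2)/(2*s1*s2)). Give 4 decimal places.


Bhattacharyya distance between two Gaussians:
DB = (m1-m2)^2/(4*(s1^2+s2^2)) + (1/2)*ln((s1^2+s2^2)/(2*s1*s2)).
(m1-m2)^2 = (6)^2 = 36.
s1^2+s2^2 = 16 + 4 = 20.
term1 = 36/80 = 0.45.
term2 = 0.5*ln(20/16.0) = 0.111572.
DB = 0.45 + 0.111572 = 0.5616

0.5616


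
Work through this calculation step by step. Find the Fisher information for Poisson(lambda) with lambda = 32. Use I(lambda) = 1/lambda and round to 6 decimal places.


Fisher information for Poisson: I(lambda) = 1/lambda.
lambda = 32.
I(lambda) = 1/32 = 0.031250

0.031250


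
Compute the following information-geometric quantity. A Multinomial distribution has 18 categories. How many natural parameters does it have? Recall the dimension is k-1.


Exponential family dimension calculation:
For Multinomial with k=18 categories, dim = k-1 = 17.

17


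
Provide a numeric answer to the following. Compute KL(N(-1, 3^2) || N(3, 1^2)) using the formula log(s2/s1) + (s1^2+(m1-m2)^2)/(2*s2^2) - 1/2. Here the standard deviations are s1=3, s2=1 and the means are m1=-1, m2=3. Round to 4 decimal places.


KL divergence between normal distributions:
KL = log(s2/s1) + (s1^2 + (m1-m2)^2)/(2*s2^2) - 1/2.
log(1/3) = -1.098612.
(3^2 + (-1-3)^2)/(2*1^2) = (9 + 16)/2 = 12.5.
KL = -1.098612 + 12.5 - 0.5 = 10.9014

10.9014


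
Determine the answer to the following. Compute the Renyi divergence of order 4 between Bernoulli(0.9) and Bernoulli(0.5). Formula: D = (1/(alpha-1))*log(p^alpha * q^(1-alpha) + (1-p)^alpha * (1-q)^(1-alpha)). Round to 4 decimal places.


Renyi divergence of order alpha between Bernoulli distributions:
D = (1/(alpha-1))*log(p^alpha * q^(1-alpha) + (1-p)^alpha * (1-q)^(1-alpha)).
alpha = 4, p = 0.9, q = 0.5.
p^alpha * q^(1-alpha) = 0.9^4 * 0.5^-3 = 5.2488.
(1-p)^alpha * (1-q)^(1-alpha) = 0.1^4 * 0.5^-3 = 0.0008.
sum = 5.2488 + 0.0008 = 5.2496.
D = (1/3)*log(5.2496) = 0.5527

0.5527


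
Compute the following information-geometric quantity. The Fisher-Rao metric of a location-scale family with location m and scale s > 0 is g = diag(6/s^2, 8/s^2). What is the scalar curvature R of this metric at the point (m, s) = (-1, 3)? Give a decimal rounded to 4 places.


The metric has the form g = (A dm^2 + B ds^2)/s^2 with A = 6, B = 8.
Substitute u = sqrt(A/B)*m: g = B*(du^2 + ds^2)/s^2, i.e. B times the
Poincare upper half-plane metric, which has constant Gaussian curvature -1.
Scaling a 2D metric by a constant c divides the Gaussian curvature by c,
so K = -1/B = -1/(8) = -0.1250 everywhere (the point (m, s) = (-1, 3) is irrelevant:
the curvature is constant).
Scalar curvature in dimension 2: R = 2K = -2/(8) = -0.2500.

-0.2500


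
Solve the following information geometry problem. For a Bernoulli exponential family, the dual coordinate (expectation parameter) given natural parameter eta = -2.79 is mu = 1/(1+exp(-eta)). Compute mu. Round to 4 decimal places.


Dual coordinate (expectation parameter) for Bernoulli:
mu = 1/(1+exp(-eta)).
eta = -2.79.
exp(-eta) = exp(2.79) = 16.28102.
mu = 1/(1+16.28102) = 0.0579

0.0579


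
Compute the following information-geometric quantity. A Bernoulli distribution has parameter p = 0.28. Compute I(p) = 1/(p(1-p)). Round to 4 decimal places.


For Bernoulli(p), Fisher information is I(p) = 1/(p*(1-p)).
p = 0.28, 1-p = 0.72.
p*(1-p) = 0.2016.
I(p) = 1/0.2016 = 4.9603

4.9603


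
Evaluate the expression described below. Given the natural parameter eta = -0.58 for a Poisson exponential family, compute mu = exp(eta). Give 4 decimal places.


Expectation parameter for Poisson exponential family:
mu = exp(eta).
eta = -0.58.
mu = exp(-0.58) = 0.5599

0.5599


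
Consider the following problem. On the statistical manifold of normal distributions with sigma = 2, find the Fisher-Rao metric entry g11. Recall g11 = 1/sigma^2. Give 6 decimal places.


For the 2-parameter normal family, the Fisher metric has:
  g11 = 1/sigma^2, g22 = 2/sigma^2.
sigma = 2, sigma^2 = 4.
g11 = 0.250000

0.250000


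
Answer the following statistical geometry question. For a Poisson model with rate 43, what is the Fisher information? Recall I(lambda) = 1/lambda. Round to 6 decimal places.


Fisher information for Poisson: I(lambda) = 1/lambda.
lambda = 43.
I(lambda) = 1/43 = 0.023256

0.023256


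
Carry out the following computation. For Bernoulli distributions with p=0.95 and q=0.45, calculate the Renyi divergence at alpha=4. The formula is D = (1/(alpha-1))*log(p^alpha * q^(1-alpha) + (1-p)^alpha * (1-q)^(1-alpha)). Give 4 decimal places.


Renyi divergence of order alpha between Bernoulli distributions:
D = (1/(alpha-1))*log(p^alpha * q^(1-alpha) + (1-p)^alpha * (1-q)^(1-alpha)).
alpha = 4, p = 0.95, q = 0.45.
p^alpha * q^(1-alpha) = 0.95^4 * 0.45^-3 = 8.93834.
(1-p)^alpha * (1-q)^(1-alpha) = 0.05^4 * 0.55^-3 = 3.8e-05.
sum = 8.93834 + 3.8e-05 = 8.938378.
D = (1/3)*log(8.938378) = 0.7301

0.7301


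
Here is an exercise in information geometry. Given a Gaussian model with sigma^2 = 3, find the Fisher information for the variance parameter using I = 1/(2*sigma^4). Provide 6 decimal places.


Fisher information for variance: I(sigma^2) = 1/(2*sigma^4).
sigma^2 = 3, so sigma^4 = 9.
I = 1/(2*9) = 1/18 = 0.055556

0.055556


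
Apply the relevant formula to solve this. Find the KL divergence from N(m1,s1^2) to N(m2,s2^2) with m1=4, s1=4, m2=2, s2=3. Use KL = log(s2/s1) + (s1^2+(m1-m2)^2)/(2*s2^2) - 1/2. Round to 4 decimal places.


KL divergence between normal distributions:
KL = log(s2/s1) + (s1^2 + (m1-m2)^2)/(2*s2^2) - 1/2.
log(3/4) = -0.287682.
(4^2 + (4-2)^2)/(2*3^2) = (16 + 4)/18 = 1.111111.
KL = -0.287682 + 1.111111 - 0.5 = 0.3234

0.3234


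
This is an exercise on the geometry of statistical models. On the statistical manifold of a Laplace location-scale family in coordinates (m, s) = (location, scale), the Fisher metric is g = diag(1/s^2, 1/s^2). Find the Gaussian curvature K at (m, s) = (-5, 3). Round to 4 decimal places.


The metric has the form g = (A dm^2 + B ds^2)/s^2 with A = 1, B = 1.
Substitute u = sqrt(A/B)*m: g = B*(du^2 + ds^2)/s^2, i.e. B times the
Poincare upper half-plane metric, which has constant Gaussian curvature -1.
Scaling a 2D metric by a constant c divides the Gaussian curvature by c,
so K = -1/B = -1/(1) = -1.0000 everywhere (the point (m, s) = (-5, 3) is irrelevant:
the curvature is constant).
The requested Gaussian curvature is K = -1.0000.

-1.0000


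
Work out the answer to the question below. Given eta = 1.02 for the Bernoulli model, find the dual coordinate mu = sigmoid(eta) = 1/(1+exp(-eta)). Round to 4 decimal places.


Dual coordinate (expectation parameter) for Bernoulli:
mu = 1/(1+exp(-eta)).
eta = 1.02.
exp(-eta) = exp(-1.02) = 0.360595.
mu = 1/(1+0.360595) = 0.7350

0.7350


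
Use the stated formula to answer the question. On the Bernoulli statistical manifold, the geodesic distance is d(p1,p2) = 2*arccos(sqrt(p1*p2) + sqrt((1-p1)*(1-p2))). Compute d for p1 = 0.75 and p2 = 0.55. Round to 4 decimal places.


Geodesic distance on Bernoulli manifold:
d(p1,p2) = 2*arccos(sqrt(p1*p2) + sqrt((1-p1)*(1-p2))).
sqrt(p1*p2) = sqrt(0.75*0.55) = 0.642262.
sqrt((1-p1)*(1-p2)) = sqrt(0.25*0.45) = 0.33541.
arg = 0.642262 + 0.33541 = 0.977672.
d = 2*arccos(0.977672) = 0.4234

0.4234


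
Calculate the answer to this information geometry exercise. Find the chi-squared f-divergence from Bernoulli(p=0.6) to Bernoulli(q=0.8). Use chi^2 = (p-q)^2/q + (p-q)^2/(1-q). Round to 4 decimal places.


Chi-squared divergence between Bernoulli distributions:
chi^2 = (p-q)^2/q + (p-q)^2/(1-q).
p = 0.6, q = 0.8, p-q = -0.2.
(p-q)^2 = 0.04.
term1 = 0.04/0.8 = 0.05.
term2 = 0.04/0.2 = 0.2.
chi^2 = 0.05 + 0.2 = 0.2500

0.2500


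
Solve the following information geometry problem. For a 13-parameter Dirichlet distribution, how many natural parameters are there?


Exponential family dimension calculation:
Dirichlet with 13 components has 13 natural parameters.

13


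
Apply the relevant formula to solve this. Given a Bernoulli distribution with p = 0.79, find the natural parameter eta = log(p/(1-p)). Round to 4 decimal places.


Natural parameter for Bernoulli: eta = log(p/(1-p)).
p = 0.79, 1-p = 0.21.
p/(1-p) = 3.761905.
eta = log(3.761905) = 1.3249

1.3249


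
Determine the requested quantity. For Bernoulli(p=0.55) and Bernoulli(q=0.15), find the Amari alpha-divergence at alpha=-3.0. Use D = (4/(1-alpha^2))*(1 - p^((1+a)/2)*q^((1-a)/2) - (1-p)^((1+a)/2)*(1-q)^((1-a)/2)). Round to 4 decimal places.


Amari alpha-divergence:
D = (4/(1-alpha^2))*(1 - p^((1+a)/2)*q^((1-a)/2) - (1-p)^((1+a)/2)*(1-q)^((1-a)/2)).
alpha = -3.0, p = 0.55, q = 0.15.
e1 = (1+alpha)/2 = -1.0, e2 = (1-alpha)/2 = 2.0.
t1 = p^e1 * q^e2 = 0.55^-1.0 * 0.15^2.0 = 0.040909.
t2 = (1-p)^e1 * (1-q)^e2 = 0.45^-1.0 * 0.85^2.0 = 1.605556.
4/(1-alpha^2) = -0.5.
D = -0.5*(1 - 0.040909 - 1.605556) = 0.3232

0.3232
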